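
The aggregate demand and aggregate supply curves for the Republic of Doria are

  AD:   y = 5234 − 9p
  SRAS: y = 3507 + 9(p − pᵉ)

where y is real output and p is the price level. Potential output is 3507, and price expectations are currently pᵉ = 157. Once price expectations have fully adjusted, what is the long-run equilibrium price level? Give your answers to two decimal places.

Long-run p = 191.89

Short run: with pᵉ = 157, SRAS is y = 2094 + 9p. Setting AD = SRAS gives 3140 = 18p, so p = 174.44 and y = 5234 − 9p = 3664.00.
Output 3664.00 is above potential 3507, so over time expected prices rise and SRAS shifts left until y returns to 3507.
Long run: y = 3507 on the AD curve gives 3507 = 5234 − 9p, so p = 191.89.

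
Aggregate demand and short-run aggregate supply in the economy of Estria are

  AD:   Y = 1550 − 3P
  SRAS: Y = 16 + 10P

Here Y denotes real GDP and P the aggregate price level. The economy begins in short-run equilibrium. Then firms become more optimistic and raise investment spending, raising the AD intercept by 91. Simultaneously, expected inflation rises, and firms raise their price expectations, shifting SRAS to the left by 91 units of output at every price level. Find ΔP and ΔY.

ΔP = +14, ΔY = +49

After both shocks: AD is Y = 1641 − 3P and SRAS is Y = 10P − 75.
Setting them equal: 1716 = 13P, so P = 132.
Y = 1641 − 3·132 = 1245.
Initially P = 118, Y = 1196, so ΔP = +14 and ΔY = +49.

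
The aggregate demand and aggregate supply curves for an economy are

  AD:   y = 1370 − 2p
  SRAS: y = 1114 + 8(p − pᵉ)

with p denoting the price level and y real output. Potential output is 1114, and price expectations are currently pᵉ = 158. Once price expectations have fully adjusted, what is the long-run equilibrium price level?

Long-run p = 128

Short run: with pᵉ = 158, SRAS is y = 8p − 150. Setting AD = SRAS gives 1520 = 10p, so p = 152 and y = 1370 − 2·152 = 1066.
Output 1066 is below potential 1114, so over time expected prices fall and SRAS shifts right until y returns to 1114.
Long run: y = 1114 on the AD curve gives 1114 = 1370 − 2p, so p = 128.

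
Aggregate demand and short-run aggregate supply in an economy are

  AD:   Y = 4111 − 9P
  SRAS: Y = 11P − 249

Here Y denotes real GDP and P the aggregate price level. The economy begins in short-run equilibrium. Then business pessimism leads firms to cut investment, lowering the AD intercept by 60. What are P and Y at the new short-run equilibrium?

P = 215, Y = 2116

This is a negative demand shock: AD shifts left.
New AD: Y = 4051 − 9P.
Set AD = SRAS: 4051 − 9P = 11P − 249, so 4300 = 20P and P = 215.
Y = 4051 − 9·215 = 2116.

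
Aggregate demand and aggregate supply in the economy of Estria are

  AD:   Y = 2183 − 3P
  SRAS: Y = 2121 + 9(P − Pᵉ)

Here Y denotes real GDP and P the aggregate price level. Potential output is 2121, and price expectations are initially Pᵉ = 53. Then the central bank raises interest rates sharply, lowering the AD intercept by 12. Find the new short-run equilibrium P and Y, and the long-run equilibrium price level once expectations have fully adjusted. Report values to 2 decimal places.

AD shifts left: new AD is Y = 2171 − 3P. With Pᵉ = 53, SRAS is Y = 1644 + 9P.
Short run: 2171 − 3P = 1644 + 9P gives 527 = 12P, so P = 43.92 and Y = 2171 − 3P = 2039.25.
Y = 2039.25 is below potential 2121; expectations adjust and SRAS shifts right until Y = 2121.
Long run: on the new AD curve, 2121 = 2171 − 3P gives P = 16.67.

Short run: P = 43.92, Y = 2039.25. Long run: P = 16.67.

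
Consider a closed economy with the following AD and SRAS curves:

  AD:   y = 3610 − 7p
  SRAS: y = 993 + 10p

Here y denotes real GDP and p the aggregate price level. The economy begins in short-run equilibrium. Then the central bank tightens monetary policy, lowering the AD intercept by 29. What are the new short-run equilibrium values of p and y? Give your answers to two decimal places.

This is a negative demand shock: AD shifts left.
New AD: y = 3581 − 7p.
Set AD = SRAS: 3581 − 7p = 993 + 10p, so 2588 = 17p and p = 152.24.
Substituting into AD, y = 2515.35.

p = 152.24, y = 2515.35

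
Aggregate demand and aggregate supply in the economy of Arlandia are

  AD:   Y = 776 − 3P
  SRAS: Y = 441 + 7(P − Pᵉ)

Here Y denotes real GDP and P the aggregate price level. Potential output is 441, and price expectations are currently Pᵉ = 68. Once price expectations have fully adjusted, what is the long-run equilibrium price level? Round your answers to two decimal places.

Short run: with Pᵉ = 68, SRAS is Y = 7P − 35. Setting AD = SRAS gives 811 = 10P, so P = 81.10 and Y = 776 − 3P = 532.70.
Output 532.70 is above potential 441, so over time expected prices rise and SRAS shifts left until Y returns to 441.
Long run: Y = 441 on the AD curve gives 441 = 776 − 3P, so P = 111.67.

Long-run P = 111.67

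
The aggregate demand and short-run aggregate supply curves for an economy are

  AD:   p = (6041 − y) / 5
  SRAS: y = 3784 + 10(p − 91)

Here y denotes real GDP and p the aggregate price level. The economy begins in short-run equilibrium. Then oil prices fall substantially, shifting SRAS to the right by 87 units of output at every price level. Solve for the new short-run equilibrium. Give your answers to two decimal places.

p = 205.33, y = 5014.33

This is a positive supply shock: SRAS shifts right.
New SRAS: y = 2961 + 10p.
Set AD = SRAS: 6041 − 5p = 2961 + 10p, so 3080 = 15p and p = 205.33.
Substituting into AD, y = 5014.33.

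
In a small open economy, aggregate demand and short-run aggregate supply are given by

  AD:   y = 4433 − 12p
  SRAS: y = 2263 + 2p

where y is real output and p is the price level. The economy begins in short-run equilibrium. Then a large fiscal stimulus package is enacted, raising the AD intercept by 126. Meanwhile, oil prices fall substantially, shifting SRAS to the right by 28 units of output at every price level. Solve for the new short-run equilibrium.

p = 162, y = 2615

After both shocks: AD is y = 4559 − 12p and SRAS is y = 2291 + 2p.
Setting them equal: 2268 = 14p, so p = 162.
y = 4559 − 12·162 = 2615.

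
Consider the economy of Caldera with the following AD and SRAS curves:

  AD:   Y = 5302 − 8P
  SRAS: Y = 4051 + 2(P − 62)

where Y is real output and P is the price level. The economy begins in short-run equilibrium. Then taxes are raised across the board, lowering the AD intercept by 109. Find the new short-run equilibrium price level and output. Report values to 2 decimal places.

This is a negative demand shock: AD shifts left.
New AD: Y = 5193 − 8P.
SRAS can be written Y = 3927 + 2P.
Set AD = SRAS: 5193 − 8P = 3927 + 2P, so 1266 = 10P and P = 126.60.
Substituting into AD, Y = 4180.20.

P = 126.60, Y = 4180.20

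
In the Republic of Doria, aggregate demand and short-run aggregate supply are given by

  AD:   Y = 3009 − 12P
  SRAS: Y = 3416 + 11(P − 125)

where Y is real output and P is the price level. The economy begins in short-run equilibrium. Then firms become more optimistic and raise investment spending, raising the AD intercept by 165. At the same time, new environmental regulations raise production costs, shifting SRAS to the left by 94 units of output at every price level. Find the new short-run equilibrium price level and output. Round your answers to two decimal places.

After both shocks: AD is Y = 3174 − 12P and SRAS is Y = 1947 + 11P.
Setting them equal: 1227 = 23P, so P = 53.35.
Substituting into AD, Y = 2533.83.

P = 53.35, Y = 2533.83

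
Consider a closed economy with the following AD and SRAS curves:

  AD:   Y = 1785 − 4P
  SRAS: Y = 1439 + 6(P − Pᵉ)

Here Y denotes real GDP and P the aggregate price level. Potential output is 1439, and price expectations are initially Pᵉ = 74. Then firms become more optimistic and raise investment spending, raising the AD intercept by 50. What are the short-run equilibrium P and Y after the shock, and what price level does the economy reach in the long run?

Short run: P = 84, Y = 1499. Long run: P = 99.

AD shifts right: new AD is Y = 1835 − 4P. With Pᵉ = 74, SRAS is Y = 995 + 6P.
Short run: 1835 − 4P = 995 + 6P gives 840 = 10P, so P = 84 and Y = 1835 − 4·84 = 1499.
Y = 1499 is above potential 1439; expectations adjust and SRAS shifts left until Y = 1439.
Long run: on the new AD curve, 1439 = 1835 − 4P gives P = 99.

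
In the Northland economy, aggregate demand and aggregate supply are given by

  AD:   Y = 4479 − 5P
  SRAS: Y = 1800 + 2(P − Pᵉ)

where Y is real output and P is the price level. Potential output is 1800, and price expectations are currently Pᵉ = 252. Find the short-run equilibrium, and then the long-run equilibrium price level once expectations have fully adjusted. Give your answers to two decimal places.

Short run: P = 454.71, Y = 2205.43. Long run: P = 535.80.

Short run: with Pᵉ = 252, SRAS is Y = 1296 + 2P. Setting AD = SRAS gives 3183 = 7P, so P = 454.71 and Y = 4479 − 5P = 2205.43.
Output 2205.43 is above potential 1800, so over time expected prices rise and SRAS shifts left until Y returns to 1800.
Long run: Y = 1800 on the AD curve gives 1800 = 4479 − 5P, so P = 535.80.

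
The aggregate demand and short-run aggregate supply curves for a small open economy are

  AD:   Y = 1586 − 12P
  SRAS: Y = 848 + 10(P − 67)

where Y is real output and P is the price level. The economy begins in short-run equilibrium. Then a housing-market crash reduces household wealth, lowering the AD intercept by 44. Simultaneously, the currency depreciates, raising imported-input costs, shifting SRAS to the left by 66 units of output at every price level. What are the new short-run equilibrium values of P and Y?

P = 65, Y = 762

After both shocks: AD is Y = 1542 − 12P and SRAS is Y = 112 + 10P.
Setting them equal: 1430 = 22P, so P = 65.
Y = 1542 − 12·65 = 762.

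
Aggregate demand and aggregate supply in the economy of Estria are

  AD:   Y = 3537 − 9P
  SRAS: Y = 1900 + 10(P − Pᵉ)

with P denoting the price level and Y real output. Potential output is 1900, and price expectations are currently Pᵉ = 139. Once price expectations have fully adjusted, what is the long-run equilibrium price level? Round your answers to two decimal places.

Long-run P = 181.89

Short run: with Pᵉ = 139, SRAS is Y = 510 + 10P. Setting AD = SRAS gives 3027 = 19P, so P = 159.32 and Y = 3537 − 9P = 2103.16.
Output 2103.16 is above potential 1900, so over time expected prices rise and SRAS shifts left until Y returns to 1900.
Long run: Y = 1900 on the AD curve gives 1900 = 3537 − 9P, so P = 181.89.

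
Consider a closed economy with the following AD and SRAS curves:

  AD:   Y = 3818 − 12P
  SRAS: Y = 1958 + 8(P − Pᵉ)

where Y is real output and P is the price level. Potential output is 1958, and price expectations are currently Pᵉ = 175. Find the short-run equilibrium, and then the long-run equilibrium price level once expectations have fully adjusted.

Short run: with Pᵉ = 175, SRAS is Y = 558 + 8P. Setting AD = SRAS gives 3260 = 20P, so P = 163 and Y = 3818 − 12·163 = 1862.
Output 1862 is below potential 1958, so over time expected prices fall and SRAS shifts right until Y returns to 1958.
Long run: Y = 1958 on the AD curve gives 1958 = 3818 − 12P, so P = 155.

Short run: P = 163, Y = 1862. Long run: P = 155.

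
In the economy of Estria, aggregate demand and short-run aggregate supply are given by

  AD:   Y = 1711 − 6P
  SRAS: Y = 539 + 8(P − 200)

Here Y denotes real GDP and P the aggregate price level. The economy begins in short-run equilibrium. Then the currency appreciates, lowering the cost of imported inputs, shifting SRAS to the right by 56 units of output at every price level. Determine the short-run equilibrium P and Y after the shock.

P = 194, Y = 547

This is a positive supply shock: SRAS shifts right.
New SRAS: Y = 8P − 1005.
Set AD = SRAS: 1711 − 6P = 8P − 1005, so 2716 = 14P and P = 194.
Y = 1711 − 6·194 = 547.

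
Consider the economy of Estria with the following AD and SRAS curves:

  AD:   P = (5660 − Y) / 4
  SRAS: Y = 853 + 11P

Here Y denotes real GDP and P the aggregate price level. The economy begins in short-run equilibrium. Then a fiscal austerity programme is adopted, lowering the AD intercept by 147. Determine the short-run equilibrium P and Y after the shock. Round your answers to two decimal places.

This is a negative demand shock: AD shifts left.
New AD: Y = 5513 − 4P.
Set AD = SRAS: 5513 − 4P = 853 + 11P, so 4660 = 15P and P = 310.67.
Substituting into AD, Y = 4270.33.

P = 310.67, Y = 4270.33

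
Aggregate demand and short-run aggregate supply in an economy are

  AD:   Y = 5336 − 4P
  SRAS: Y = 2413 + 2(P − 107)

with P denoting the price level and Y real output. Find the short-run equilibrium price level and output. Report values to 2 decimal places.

P = 522.83, Y = 3244.67

Write SRAS as Y = 2413 + 2P − 214 = 2199 + 2P.
Set AD = SRAS: 5336 − 4P = 2199 + 2P, so 3137 = 6P and P = 522.83.
Substituting into AD, Y = 5336 − 4P = 3244.67.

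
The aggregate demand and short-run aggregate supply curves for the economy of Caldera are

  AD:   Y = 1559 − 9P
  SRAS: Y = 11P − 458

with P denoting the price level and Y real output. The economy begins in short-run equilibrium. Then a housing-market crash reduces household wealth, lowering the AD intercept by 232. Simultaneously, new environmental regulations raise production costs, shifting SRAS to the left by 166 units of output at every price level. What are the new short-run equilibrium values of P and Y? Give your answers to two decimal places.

P = 97.55, Y = 449.05

After both shocks: AD is Y = 1327 − 9P and SRAS is Y = 11P − 624.
Setting them equal: 1951 = 20P, so P = 97.55.
Substituting into AD, Y = 449.05.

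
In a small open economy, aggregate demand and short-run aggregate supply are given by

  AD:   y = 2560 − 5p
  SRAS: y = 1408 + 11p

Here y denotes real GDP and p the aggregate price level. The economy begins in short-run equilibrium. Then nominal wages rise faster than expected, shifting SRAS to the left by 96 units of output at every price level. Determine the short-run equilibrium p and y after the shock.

This is a negative supply shock: SRAS shifts left.
New SRAS: y = 1312 + 11p.
Set AD = SRAS: 2560 − 5p = 1312 + 11p, so 1248 = 16p and p = 78.
y = 2560 − 5·78 = 2170.

p = 78, y = 2170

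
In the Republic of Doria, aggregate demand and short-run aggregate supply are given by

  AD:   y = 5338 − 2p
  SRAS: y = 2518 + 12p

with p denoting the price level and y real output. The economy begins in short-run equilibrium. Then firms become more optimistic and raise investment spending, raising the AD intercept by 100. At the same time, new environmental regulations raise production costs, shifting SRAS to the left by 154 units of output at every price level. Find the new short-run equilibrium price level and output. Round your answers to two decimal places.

After both shocks: AD is y = 5438 − 2p and SRAS is y = 2364 + 12p.
Setting them equal: 3074 = 14p, so p = 219.57.
Substituting into AD, y = 4998.86.

p = 219.57, y = 4998.86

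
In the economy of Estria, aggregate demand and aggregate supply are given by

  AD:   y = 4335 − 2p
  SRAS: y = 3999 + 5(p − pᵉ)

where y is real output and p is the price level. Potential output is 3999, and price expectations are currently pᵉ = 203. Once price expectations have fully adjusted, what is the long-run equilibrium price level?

Short run: with pᵉ = 203, SRAS is y = 2984 + 5p. Setting AD = SRAS gives 1351 = 7p, so p = 193 and y = 4335 − 2·193 = 3949.
Output 3949 is below potential 3999, so over time expected prices fall and SRAS shifts right until y returns to 3999.
Long run: y = 3999 on the AD curve gives 3999 = 4335 − 2p, so p = 168.

Long-run p = 168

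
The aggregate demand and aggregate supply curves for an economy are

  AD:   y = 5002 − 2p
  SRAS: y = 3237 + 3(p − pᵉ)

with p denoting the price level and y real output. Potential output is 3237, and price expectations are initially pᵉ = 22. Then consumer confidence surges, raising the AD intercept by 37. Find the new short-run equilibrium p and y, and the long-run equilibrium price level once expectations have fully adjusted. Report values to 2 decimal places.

AD shifts right: new AD is y = 5039 − 2p. With pᵉ = 22, SRAS is y = 3171 + 3p.
Short run: 5039 − 2p = 3171 + 3p gives 1868 = 5p, so p = 373.60 and y = 5039 − 2p = 4291.80.
y = 4291.80 is above potential 3237; expectations adjust and SRAS shifts left until y = 3237.
Long run: on the new AD curve, 3237 = 5039 − 2p gives p = 901.00.

Short run: p = 373.60, y = 4291.80. Long run: p = 901.00.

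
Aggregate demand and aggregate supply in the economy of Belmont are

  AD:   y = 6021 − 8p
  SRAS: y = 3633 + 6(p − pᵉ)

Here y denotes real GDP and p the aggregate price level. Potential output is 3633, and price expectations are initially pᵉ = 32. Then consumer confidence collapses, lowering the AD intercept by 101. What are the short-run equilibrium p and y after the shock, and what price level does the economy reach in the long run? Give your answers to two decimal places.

Short run: p = 177.07, y = 4503.43. Long run: p = 285.88.

AD shifts left: new AD is y = 5920 − 8p. With pᵉ = 32, SRAS is y = 3441 + 6p.
Short run: 5920 − 8p = 3441 + 6p gives 2479 = 14p, so p = 177.07 and y = 5920 − 8p = 4503.43.
y = 4503.43 is above potential 3633; expectations adjust and SRAS shifts left until y = 3633.
Long run: on the new AD curve, 3633 = 5920 − 8p gives p = 285.88.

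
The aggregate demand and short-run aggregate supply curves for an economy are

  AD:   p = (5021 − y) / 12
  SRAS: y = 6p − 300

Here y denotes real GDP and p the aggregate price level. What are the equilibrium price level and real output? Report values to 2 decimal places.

Rearrange AD to y = 5021 − 12p.
Set AD = SRAS: 5021 − 12p = 6p − 300, so 5321 = 18p and p = 295.61.
Substituting into AD, y = 5021 − 12p = 1473.67.

p = 295.61, y = 1473.67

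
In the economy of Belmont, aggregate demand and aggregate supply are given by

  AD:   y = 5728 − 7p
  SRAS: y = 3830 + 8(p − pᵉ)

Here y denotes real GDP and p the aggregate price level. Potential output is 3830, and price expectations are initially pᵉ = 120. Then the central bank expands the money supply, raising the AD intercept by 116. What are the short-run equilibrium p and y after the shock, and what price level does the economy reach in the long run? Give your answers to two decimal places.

Short run: p = 198.27, y = 4456.13. Long run: p = 287.71.

AD shifts right: new AD is y = 5844 − 7p. With pᵉ = 120, SRAS is y = 2870 + 8p.
Short run: 5844 − 7p = 2870 + 8p gives 2974 = 15p, so p = 198.27 and y = 5844 − 7p = 4456.13.
y = 4456.13 is above potential 3830; expectations adjust and SRAS shifts left until y = 3830.
Long run: on the new AD curve, 3830 = 5844 − 7p gives p = 287.71.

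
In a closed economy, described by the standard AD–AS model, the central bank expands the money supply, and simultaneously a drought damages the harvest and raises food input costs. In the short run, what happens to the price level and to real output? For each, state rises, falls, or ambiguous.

The first event is a positive demand shock: AD shifts right, which by itself pushes P up and Y up.
The second is an adverse supply shock: SRAS shifts left, which by itself pushes P up and Y down.
Both shocks push P up, so P rises. The two shocks push Y in opposite directions, so the effect on Y is ambiguous.

Price level: rises; output: ambiguous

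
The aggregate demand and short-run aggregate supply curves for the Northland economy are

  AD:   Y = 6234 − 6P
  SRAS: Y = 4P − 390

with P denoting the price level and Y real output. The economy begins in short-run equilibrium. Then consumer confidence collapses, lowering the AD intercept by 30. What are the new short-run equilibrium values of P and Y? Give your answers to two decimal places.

This is a negative demand shock: AD shifts left.
New AD: Y = 6204 − 6P.
Set AD = SRAS: 6204 − 6P = 4P − 390, so 6594 = 10P and P = 659.40.
Substituting into AD, Y = 2247.60.

P = 659.40, Y = 2247.60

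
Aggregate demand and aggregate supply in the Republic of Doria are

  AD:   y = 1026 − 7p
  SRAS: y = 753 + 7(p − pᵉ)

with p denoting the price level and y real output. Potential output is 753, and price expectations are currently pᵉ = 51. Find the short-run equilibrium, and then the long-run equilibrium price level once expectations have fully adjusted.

Short run: p = 45, y = 711. Long run: p = 39.

Short run: with pᵉ = 51, SRAS is y = 396 + 7p. Setting AD = SRAS gives 630 = 14p, so p = 45 and y = 1026 − 7·45 = 711.
Output 711 is below potential 753, so over time expected prices fall and SRAS shifts right until y returns to 753.
Long run: y = 753 on the AD curve gives 753 = 1026 − 7p, so p = 39.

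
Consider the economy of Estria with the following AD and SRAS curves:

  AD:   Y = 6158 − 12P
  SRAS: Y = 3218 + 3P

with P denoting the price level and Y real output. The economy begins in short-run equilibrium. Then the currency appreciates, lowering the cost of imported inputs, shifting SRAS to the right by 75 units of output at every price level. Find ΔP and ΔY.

ΔP = -5, ΔY = +60

This is a positive supply shock: SRAS shifts right.
New SRAS: Y = 3293 + 3P.
Set AD = SRAS: 6158 − 12P = 3293 + 3P, so 2865 = 15P and P = 191.
Y = 6158 − 12·191 = 3866.
Initially P = 196, Y = 3806, so ΔP = -5 and ΔY = +60.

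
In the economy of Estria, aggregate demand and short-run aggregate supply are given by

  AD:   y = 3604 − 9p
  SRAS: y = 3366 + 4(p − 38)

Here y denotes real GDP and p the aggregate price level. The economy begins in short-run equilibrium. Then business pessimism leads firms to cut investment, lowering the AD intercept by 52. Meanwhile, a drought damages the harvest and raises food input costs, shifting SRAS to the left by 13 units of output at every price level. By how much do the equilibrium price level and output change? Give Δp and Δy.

Δp = -3, Δy = -25

After both shocks: AD is y = 3552 − 9p and SRAS is y = 3201 + 4p.
Setting them equal: 351 = 13p, so p = 27.
y = 3552 − 9·27 = 3309.
Initially p = 30, y = 3334, so Δp = -3 and Δy = -25.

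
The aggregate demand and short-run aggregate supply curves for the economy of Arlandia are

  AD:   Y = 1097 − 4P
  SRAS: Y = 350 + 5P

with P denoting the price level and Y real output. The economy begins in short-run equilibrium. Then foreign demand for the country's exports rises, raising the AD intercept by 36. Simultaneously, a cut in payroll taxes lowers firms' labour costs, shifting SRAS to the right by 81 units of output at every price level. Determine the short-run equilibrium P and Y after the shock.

After both shocks: AD is Y = 1133 − 4P and SRAS is Y = 431 + 5P.
Setting them equal: 702 = 9P, so P = 78.
Y = 1133 − 4·78 = 821.

P = 78, Y = 821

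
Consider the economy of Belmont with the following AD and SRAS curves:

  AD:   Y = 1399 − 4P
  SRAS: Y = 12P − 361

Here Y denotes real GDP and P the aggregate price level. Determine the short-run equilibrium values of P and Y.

Set AD = SRAS: 1399 − 4P = 12P − 361, so 1760 = 16P and P = 110.
Then Y = 1399 − 4·110 = 959.

P = 110, Y = 959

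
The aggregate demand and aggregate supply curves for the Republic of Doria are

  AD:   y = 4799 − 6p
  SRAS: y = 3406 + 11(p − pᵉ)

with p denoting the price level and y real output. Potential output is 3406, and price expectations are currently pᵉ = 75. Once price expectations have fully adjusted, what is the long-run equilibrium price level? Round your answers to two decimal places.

Short run: with pᵉ = 75, SRAS is y = 2581 + 11p. Setting AD = SRAS gives 2218 = 17p, so p = 130.47 and y = 4799 − 6p = 4016.18.
Output 4016.18 is above potential 3406, so over time expected prices rise and SRAS shifts left until y returns to 3406.
Long run: y = 3406 on the AD curve gives 3406 = 4799 − 6p, so p = 232.17.

Long-run p = 232.17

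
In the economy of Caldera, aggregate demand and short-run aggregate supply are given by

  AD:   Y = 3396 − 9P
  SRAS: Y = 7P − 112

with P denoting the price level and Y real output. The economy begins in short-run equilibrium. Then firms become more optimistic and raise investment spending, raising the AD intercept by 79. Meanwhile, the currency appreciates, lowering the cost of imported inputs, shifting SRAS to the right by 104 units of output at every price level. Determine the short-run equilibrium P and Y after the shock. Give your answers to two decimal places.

After both shocks: AD is Y = 3475 − 9P and SRAS is Y = 7P − 8.
Setting them equal: 3483 = 16P, so P = 217.69.
Substituting into AD, Y = 1515.81.

P = 217.69, Y = 1515.81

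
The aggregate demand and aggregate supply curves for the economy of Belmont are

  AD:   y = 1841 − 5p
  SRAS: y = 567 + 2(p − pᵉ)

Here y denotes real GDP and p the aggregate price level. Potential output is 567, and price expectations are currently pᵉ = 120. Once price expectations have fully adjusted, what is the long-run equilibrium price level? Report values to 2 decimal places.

Short run: with pᵉ = 120, SRAS is y = 327 + 2p. Setting AD = SRAS gives 1514 = 7p, so p = 216.29 and y = 1841 − 5p = 759.57.
Output 759.57 is above potential 567, so over time expected prices rise and SRAS shifts left until y returns to 567.
Long run: y = 567 on the AD curve gives 567 = 1841 − 5p, so p = 254.80.

Long-run p = 254.80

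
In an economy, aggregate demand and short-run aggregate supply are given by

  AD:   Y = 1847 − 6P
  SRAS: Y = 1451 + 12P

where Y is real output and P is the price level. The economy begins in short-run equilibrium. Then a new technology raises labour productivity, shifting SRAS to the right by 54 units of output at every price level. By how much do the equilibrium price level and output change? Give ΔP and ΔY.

ΔP = -3, ΔY = +18

This is a positive supply shock: SRAS shifts right.
New SRAS: Y = 1505 + 12P.
Set AD = SRAS: 1847 − 6P = 1505 + 12P, so 342 = 18P and P = 19.
Y = 1847 − 6·19 = 1733.
Initially P = 22, Y = 1715, so ΔP = -3 and ΔY = +18.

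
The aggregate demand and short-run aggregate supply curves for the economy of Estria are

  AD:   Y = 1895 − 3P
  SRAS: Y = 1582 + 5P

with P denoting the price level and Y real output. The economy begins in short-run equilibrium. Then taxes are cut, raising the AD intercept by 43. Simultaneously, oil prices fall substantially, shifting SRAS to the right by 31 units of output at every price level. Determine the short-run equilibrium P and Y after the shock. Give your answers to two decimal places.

After both shocks: AD is Y = 1938 − 3P and SRAS is Y = 1613 + 5P.
Setting them equal: 325 = 8P, so P = 40.63.
Substituting into AD, Y = 1816.13.

P = 40.63, Y = 1816.13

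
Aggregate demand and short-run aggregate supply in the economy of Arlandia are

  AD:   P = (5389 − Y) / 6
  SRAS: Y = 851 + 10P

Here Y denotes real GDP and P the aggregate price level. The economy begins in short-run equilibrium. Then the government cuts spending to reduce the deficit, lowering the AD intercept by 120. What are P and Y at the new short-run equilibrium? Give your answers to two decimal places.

P = 276.13, Y = 3612.25

This is a negative demand shock: AD shifts left.
New AD: Y = 5269 − 6P.
Set AD = SRAS: 5269 − 6P = 851 + 10P, so 4418 = 16P and P = 276.13.
Substituting into AD, Y = 3612.25.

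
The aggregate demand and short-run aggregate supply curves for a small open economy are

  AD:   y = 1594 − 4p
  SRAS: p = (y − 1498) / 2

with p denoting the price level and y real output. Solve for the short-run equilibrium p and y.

p = 16, y = 1530

Rearrange SRAS to y = 1498 + 2p.
Set AD = SRAS: 1594 − 4p = 1498 + 2p, so 96 = 6p and p = 16.
Then y = 1594 − 4·16 = 1530.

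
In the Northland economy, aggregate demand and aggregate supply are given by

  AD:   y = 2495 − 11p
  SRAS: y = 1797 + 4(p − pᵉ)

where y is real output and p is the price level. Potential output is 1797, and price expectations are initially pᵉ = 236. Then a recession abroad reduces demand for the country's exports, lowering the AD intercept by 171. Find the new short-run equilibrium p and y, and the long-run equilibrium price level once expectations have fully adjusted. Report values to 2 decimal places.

AD shifts left: new AD is y = 2324 − 11p. With pᵉ = 236, SRAS is y = 853 + 4p.
Short run: 2324 − 11p = 853 + 4p gives 1471 = 15p, so p = 98.07 and y = 2324 − 11p = 1245.27.
y = 1245.27 is below potential 1797; expectations adjust and SRAS shifts right until y = 1797.
Long run: on the new AD curve, 1797 = 2324 − 11p gives p = 47.91.

Short run: p = 98.07, y = 1245.27. Long run: p = 47.91.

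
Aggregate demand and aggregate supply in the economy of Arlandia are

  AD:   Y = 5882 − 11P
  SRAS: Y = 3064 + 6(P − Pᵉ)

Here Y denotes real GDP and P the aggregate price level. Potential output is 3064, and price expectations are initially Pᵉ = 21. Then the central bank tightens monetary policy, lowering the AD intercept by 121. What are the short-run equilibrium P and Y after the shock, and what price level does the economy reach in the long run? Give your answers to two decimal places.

Short run: P = 166.06, Y = 3934.35. Long run: P = 245.18.

AD shifts left: new AD is Y = 5761 − 11P. With Pᵉ = 21, SRAS is Y = 2938 + 6P.
Short run: 5761 − 11P = 2938 + 6P gives 2823 = 17P, so P = 166.06 and Y = 5761 − 11P = 3934.35.
Y = 3934.35 is above potential 3064; expectations adjust and SRAS shifts left until Y = 3064.
Long run: on the new AD curve, 3064 = 5761 − 11P gives P = 245.18.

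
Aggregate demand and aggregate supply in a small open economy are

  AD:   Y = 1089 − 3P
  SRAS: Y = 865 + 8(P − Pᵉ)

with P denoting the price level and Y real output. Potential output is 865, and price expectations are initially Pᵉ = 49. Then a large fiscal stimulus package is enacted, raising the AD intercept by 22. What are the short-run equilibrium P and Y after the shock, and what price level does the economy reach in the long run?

Short run: P = 58, Y = 937. Long run: P = 82.

AD shifts right: new AD is Y = 1111 − 3P. With Pᵉ = 49, SRAS is Y = 473 + 8P.
Short run: 1111 − 3P = 473 + 8P gives 638 = 11P, so P = 58 and Y = 1111 − 3·58 = 937.
Y = 937 is above potential 865; expectations adjust and SRAS shifts left until Y = 865.
Long run: on the new AD curve, 865 = 1111 − 3P gives P = 82.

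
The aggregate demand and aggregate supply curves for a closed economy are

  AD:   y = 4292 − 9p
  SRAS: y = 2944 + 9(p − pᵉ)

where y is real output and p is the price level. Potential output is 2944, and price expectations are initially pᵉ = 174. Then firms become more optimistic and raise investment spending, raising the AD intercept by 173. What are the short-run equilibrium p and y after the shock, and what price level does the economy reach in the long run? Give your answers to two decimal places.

Short run: p = 171.50, y = 2921.50. Long run: p = 169.00.

AD shifts right: new AD is y = 4465 − 9p. With pᵉ = 174, SRAS is y = 1378 + 9p.
Short run: 4465 − 9p = 1378 + 9p gives 3087 = 18p, so p = 171.50 and y = 4465 − 9p = 2921.50.
y = 2921.50 is below potential 2944; expectations adjust and SRAS shifts right until y = 2944.
Long run: on the new AD curve, 2944 = 4465 − 9p gives p = 169.00.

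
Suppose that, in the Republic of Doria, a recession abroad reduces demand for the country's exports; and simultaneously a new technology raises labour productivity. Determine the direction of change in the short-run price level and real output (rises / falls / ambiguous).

The first event is a negative demand shock: AD shifts left, which by itself pushes P down and Y down.
The second is a favourable supply shock: SRAS shifts right, which by itself pushes P down and Y up.
Both shocks push P down, so P falls. The two shocks push Y in opposite directions, so the effect on Y is ambiguous.

Price level: falls; output: ambiguous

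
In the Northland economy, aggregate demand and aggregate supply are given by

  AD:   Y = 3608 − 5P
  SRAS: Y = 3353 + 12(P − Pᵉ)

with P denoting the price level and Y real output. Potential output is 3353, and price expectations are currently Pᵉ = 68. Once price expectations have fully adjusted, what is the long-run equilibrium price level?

Long-run P = 51

Short run: with Pᵉ = 68, SRAS is Y = 2537 + 12P. Setting AD = SRAS gives 1071 = 17P, so P = 63 and Y = 3608 − 5·63 = 3293.
Output 3293 is below potential 3353, so over time expected prices fall and SRAS shifts right until Y returns to 3353.
Long run: Y = 3353 on the AD curve gives 3353 = 3608 − 5P, so P = 51.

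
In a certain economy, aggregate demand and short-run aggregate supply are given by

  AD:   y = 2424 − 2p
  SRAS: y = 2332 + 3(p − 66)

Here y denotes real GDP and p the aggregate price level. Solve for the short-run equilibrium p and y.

p = 58, y = 2308

Write SRAS as y = 2332 + 3p − 198 = 2134 + 3p.
Set AD = SRAS: 2424 − 2p = 2134 + 3p, so 290 = 5p and p = 58.
Then y = 2424 − 2·58 = 2308.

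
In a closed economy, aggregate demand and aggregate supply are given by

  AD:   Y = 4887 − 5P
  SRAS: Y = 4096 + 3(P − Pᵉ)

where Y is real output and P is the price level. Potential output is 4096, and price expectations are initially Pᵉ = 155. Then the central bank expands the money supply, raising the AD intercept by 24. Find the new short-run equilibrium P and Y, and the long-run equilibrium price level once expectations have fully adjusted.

Short run: P = 160, Y = 4111. Long run: P = 163.

AD shifts right: new AD is Y = 4911 − 5P. With Pᵉ = 155, SRAS is Y = 3631 + 3P.
Short run: 4911 − 5P = 3631 + 3P gives 1280 = 8P, so P = 160 and Y = 4911 − 5·160 = 4111.
Y = 4111 is above potential 4096; expectations adjust and SRAS shifts left until Y = 4096.
Long run: on the new AD curve, 4096 = 4911 − 5P gives P = 163.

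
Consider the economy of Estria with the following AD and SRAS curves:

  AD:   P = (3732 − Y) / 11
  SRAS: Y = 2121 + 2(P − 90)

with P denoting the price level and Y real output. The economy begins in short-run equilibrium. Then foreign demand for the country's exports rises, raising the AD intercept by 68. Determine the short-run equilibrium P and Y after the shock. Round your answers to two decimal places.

This is a positive demand shock: AD shifts right.
New AD: Y = 3800 − 11P.
SRAS can be written Y = 1941 + 2P.
Set AD = SRAS: 3800 − 11P = 1941 + 2P, so 1859 = 13P and P = 143.00.
Substituting into AD, Y = 2227.00.

P = 143.00, Y = 2227.00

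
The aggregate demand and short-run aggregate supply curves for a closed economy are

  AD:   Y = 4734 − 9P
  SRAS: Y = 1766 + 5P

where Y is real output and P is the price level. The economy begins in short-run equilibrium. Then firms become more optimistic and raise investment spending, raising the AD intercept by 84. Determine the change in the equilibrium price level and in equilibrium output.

ΔP = +6, ΔY = +30

This is a positive demand shock: AD shifts right.
New AD: Y = 4818 − 9P.
Set AD = SRAS: 4818 − 9P = 1766 + 5P, so 3052 = 14P and P = 218.
Y = 4818 − 9·218 = 2856.
Initially P = 212, Y = 2826, so ΔP = +6 and ΔY = +30.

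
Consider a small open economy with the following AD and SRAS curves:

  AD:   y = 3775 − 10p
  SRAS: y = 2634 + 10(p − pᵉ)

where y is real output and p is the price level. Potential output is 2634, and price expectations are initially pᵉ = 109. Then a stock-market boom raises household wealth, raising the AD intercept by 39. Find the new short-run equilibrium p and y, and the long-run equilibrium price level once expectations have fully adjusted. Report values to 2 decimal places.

AD shifts right: new AD is y = 3814 − 10p. With pᵉ = 109, SRAS is y = 1544 + 10p.
Short run: 3814 − 10p = 1544 + 10p gives 2270 = 20p, so p = 113.50 and y = 3814 − 10p = 2679.00.
y = 2679.00 is above potential 2634; expectations adjust and SRAS shifts left until y = 2634.
Long run: on the new AD curve, 2634 = 3814 − 10p gives p = 118.00.

Short run: p = 113.50, y = 2679.00. Long run: p = 118.00.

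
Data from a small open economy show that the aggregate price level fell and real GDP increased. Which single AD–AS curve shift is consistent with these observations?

SRAS shifted right

P fell and Y rose. An AD shift moves P and Y in the same direction; an SRAS shift moves them in opposite directions.
Here P and Y moved in opposite directions, so the SRAS curve shifted.
Since Y rose, SRAS shifted right.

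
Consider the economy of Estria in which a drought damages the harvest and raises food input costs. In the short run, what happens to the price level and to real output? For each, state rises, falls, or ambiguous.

This is an adverse supply shock: SRAS shifts left.
Moving along the downward-sloping AD curve, P rises and Y falls.

Price level: rises; output: falls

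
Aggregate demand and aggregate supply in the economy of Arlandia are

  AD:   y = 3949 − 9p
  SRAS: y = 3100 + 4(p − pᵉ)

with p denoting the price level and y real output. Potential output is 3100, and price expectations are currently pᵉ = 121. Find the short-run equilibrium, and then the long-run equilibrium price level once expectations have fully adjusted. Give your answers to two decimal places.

Short run: with pᵉ = 121, SRAS is y = 2616 + 4p. Setting AD = SRAS gives 1333 = 13p, so p = 102.54 and y = 3949 − 9p = 3026.15.
Output 3026.15 is below potential 3100, so over time expected prices fall and SRAS shifts right until y returns to 3100.
Long run: y = 3100 on the AD curve gives 3100 = 3949 − 9p, so p = 94.33.

Short run: p = 102.54, y = 3026.15. Long run: p = 94.33.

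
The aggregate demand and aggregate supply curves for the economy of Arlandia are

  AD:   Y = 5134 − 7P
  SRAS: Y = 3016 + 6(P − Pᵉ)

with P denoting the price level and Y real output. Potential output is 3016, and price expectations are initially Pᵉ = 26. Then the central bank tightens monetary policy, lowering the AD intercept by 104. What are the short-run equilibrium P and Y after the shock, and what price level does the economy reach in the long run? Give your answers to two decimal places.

Short run: P = 166.92, Y = 3861.54. Long run: P = 287.71.

AD shifts left: new AD is Y = 5030 − 7P. With Pᵉ = 26, SRAS is Y = 2860 + 6P.
Short run: 5030 − 7P = 2860 + 6P gives 2170 = 13P, so P = 166.92 and Y = 5030 − 7P = 3861.54.
Y = 3861.54 is above potential 3016; expectations adjust and SRAS shifts left until Y = 3016.
Long run: on the new AD curve, 3016 = 5030 − 7P gives P = 287.71.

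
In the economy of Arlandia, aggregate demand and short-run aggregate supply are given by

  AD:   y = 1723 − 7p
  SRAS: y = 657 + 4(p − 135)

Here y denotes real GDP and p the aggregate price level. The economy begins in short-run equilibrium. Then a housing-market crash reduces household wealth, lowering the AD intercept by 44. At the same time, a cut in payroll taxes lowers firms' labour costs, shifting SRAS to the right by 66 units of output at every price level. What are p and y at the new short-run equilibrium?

p = 136, y = 727

After both shocks: AD is y = 1679 − 7p and SRAS is y = 183 + 4p.
Setting them equal: 1496 = 11p, so p = 136.
y = 1679 − 7·136 = 727.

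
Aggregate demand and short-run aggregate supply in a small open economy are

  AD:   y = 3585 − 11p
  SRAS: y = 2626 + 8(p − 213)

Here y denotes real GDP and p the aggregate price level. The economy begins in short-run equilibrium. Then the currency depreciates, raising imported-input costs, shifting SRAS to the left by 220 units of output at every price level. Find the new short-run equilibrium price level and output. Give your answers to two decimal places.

p = 151.74, y = 1915.89

This is a negative supply shock: SRAS shifts left.
New SRAS: y = 702 + 8p.
Set AD = SRAS: 3585 − 11p = 702 + 8p, so 2883 = 19p and p = 151.74.
Substituting into AD, y = 1915.89.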